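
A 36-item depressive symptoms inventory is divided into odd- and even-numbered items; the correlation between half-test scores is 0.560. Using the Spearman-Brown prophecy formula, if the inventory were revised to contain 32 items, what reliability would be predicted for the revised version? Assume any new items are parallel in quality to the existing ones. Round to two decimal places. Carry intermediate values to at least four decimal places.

Full-test reliability from the split-half r: r_full = 2(0.560)/(1 + 0.560) = 0.7179
Length factor from 36 to 32 items: n = 32/36 = 0.8889
r_new = n·r_full / (1 + (n − 1)·r_full) = 0.6381 / 0.9202 ≈ 0.6934

0.69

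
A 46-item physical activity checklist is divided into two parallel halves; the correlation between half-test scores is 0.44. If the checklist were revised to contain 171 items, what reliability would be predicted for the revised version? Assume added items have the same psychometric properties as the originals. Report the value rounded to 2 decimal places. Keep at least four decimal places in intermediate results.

Spearman-Brown correction (n = 2): r_full = 2·0.44/(1 + 0.44) = 0.6111
Length factor from 46 to 171 items: n = 171/46 = 3.7174
r_new = n·r_full / (1 + (n − 1)·r_full) = 2.2717 / 2.6606 ≈ 0.8538

0.85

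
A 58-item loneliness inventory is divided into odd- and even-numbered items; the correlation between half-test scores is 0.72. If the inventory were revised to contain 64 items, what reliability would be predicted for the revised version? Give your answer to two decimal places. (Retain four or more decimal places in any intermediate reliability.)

0.85

First correct the split-half correlation to full-test reliability: r_full = 2 × 0.72 / (1 + 0.72) ≈ 0.8372
Length factor from 58 to 64 items: n = 64/58 = 1.1034
r_new = n·r_full / (1 + (n − 1)·r_full) = 0.9238 / 1.0866 ≈ 0.8502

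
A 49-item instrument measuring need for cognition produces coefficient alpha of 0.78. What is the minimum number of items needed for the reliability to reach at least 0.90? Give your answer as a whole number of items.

Invert Spearman-Brown to solve for n:
n = r_target (1 − r_old) / [ r_old (1 − r_target) ]
n = 0.90(1 − 0.78) / [0.78(1 − 0.90)]
n = 0.1980 / 0.0780 ≈ 2.5385
2.5385 × 49 = 124.39 → 125 items

125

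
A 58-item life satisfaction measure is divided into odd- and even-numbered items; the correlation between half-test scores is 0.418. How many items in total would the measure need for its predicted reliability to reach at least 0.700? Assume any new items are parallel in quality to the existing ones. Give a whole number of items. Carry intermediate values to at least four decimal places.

r_full = 2(0.418)/(1 + 0.418) = 0.5896
n = r_tgt(1 − r_full) / [r_full(1 − r_tgt)] = 0.700 × 0.4104 / (0.5896 × 0.300) ≈ 1.6242
Required items = 1.6242 × 58 = 94.20, so 95 items.

95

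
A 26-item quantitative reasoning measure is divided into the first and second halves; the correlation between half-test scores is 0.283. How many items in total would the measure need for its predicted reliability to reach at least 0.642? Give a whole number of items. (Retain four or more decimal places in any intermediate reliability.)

60

r_full = 2(0.283)/(1 + 0.283) = 0.4412
Solve Spearman-Brown for n: n = 0.642(1 − 0.4412) / [0.4412(1 − 0.642)] = 2.2713
Items = 2.2713 × 26 ≈ 59.05 → 60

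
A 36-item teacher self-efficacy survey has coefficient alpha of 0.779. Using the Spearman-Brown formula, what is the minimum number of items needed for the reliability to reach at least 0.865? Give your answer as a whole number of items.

n = [0.865 × 0.221] / [0.779 × 0.135]
n = 0.191165 / 0.105165 ≈ 1.8178
1.8178 × 36 = 65.44 → 66 items

66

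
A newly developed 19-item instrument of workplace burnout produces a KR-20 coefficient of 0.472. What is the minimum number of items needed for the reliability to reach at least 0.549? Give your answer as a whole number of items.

n = 0.549(1 − 0.472) / [0.472(1 − 0.549)]
  = 0.289872 / 0.212872 = 1.3617
1.3617 × 19 = 25.87 → 26 items

26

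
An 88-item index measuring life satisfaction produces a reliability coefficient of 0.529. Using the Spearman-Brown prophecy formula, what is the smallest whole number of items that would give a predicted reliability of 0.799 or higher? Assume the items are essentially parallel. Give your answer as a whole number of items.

n = 0.799(1 − 0.529) / [0.529(1 − 0.799)]
  = 0.376329 / 0.106329 = 3.5393
3.5393 × 88 = 311.46 → 312 items

312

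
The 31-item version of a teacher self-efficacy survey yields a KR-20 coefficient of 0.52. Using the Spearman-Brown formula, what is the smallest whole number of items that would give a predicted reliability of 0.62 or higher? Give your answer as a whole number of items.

n = [0.62 × 0.48] / [0.52 × 0.38]
n = 0.2976 / 0.1976 ≈ 1.5061
Items needed = n × 31 = 1.5061 × 31 ≈ 46.69 → round up to 47

47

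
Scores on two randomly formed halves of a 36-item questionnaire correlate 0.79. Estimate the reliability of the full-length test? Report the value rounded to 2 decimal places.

Each half is half the length of the full test, so the full test is n = 2 times a half.
r_full = 2r_hh / (1 + r_hh) = 2 × 0.79 / (1 + 0.79)
r_full = 1.5800 / 1.7900 ≈ 0.8827

0.88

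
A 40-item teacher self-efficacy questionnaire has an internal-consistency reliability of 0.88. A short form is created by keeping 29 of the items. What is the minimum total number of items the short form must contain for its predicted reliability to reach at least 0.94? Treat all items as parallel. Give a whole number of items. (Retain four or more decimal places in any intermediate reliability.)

86

Short-form reliability: n = 29/40 = 0.7250; r_29 = n·r/(1+(n−1)r) ≈ 0.8417
Length factor from the short form to reach 0.94: n' = 0.94(1 − 0.8417) / [0.8417(1 − 0.94)] ≈ 2.9465
Total items = 2.9465 × 29 = 85.45, rounded up to 86.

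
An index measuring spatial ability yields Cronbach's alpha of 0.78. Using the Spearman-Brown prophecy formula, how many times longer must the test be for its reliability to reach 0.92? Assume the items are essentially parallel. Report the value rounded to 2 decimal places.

Rearranging the Spearman-Brown formula for n,
n = r*(1 − r) / [ r (1 − r*) ]
n = 0.92 × (1 − 0.78) / [ 0.78 × (1 − 0.92) ]
  = 0.2024 / 0.0624 = 3.2436

3.24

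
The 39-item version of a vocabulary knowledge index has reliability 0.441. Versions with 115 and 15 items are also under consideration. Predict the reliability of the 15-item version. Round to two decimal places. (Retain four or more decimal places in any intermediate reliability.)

0.23

Only the ratio of lengths matters: n = 15/39 = 0.3846
r_{15} = n·r / (1 + (n − 1)·r) = 0.1696 / 0.7286 ≈ 0.2328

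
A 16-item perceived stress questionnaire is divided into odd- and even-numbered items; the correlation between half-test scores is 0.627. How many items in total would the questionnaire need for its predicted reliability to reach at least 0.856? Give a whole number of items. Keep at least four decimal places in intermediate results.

Corrected full-test reliability: r_full = 2 × 0.627 / (1 + 0.627) ≈ 0.7707
n = r_tgt(1 − r_full) / [r_full(1 − r_tgt)] = 0.856 × 0.2293 / (0.7707 × 0.144) ≈ 1.7686
Items = 1.7686 × 16 ≈ 28.30 → 29

29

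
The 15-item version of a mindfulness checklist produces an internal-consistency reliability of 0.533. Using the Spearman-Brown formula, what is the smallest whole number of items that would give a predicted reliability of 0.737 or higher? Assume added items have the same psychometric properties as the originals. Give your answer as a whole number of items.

n = 0.737 × (1 − 0.533) / [ 0.533 × (1 − 0.737) ]
  = 0.344179 / 0.140179 = 2.4553
Items needed = n × 15 = 2.4553 × 15 ≈ 36.83 → round up to 37

37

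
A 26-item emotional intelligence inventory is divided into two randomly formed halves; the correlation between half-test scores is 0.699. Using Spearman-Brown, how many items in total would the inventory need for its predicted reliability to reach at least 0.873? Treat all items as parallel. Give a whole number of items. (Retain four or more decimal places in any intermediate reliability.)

39

r_full = 2(0.699)/(1 + 0.699) = 0.8228
n = r_tgt(1 − r_full) / [r_full(1 − r_tgt)] = 0.873 × 0.1772 / (0.8228 × 0.127) ≈ 1.4804
Required items = 1.4804 × 26 = 38.49, so 39 items.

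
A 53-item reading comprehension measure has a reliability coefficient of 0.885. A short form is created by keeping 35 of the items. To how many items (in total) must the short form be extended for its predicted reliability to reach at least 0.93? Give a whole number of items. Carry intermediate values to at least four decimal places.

92

First, r for the 35-item form: n = 35/53 = 0.6604, so r_35 = 0.6604·0.885/(1 + (0.6604 − 1)·0.885) = 0.8356
Length factor from the short form to reach 0.93: n' = 0.93(1 − 0.8356) / [0.8356(1 − 0.93)] ≈ 2.6139
Items = 2.6139 × 35 ≈ 91.49 → 92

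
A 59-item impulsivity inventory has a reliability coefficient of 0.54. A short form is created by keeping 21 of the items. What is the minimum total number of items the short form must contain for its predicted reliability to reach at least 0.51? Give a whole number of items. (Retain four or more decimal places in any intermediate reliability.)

Short-form reliability: n = 21/59 = 0.3559; r_21 = n·r/(1+(n−1)r) ≈ 0.2947
Length factor from the short form to reach 0.51: n' = 0.51(1 − 0.2947) / [0.2947(1 − 0.51)] ≈ 2.4910
Total items = 2.4910 × 21 = 52.31, rounded up to 53.

53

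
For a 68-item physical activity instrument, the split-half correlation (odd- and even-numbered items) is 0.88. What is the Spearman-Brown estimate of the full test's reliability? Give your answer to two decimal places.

0.94

The full test is twice the length of either half (n = 2).
r_full = 2(0.88) / (1 + 0.88)
r_full = 1.7600 / 1.8800 ≈ 0.9362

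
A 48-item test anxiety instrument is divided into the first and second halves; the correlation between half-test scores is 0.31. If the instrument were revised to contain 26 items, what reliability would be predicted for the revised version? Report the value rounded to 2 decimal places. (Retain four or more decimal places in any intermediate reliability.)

0.33

Spearman-Brown correction (n = 2): r_full = 2·0.31/(1 + 0.31) = 0.4733
Then adjust to 26 items: n = 26/48 = 0.5417
r_new = n·r_full / (1 + (n − 1)·r_full) = 0.2564 / 0.7831 ≈ 0.3274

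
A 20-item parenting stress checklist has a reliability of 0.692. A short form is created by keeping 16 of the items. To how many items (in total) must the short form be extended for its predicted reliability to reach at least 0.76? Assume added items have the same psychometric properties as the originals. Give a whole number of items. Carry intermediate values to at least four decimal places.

First, r for the 16-item form: n = 16/20 = 0.8000, so r_16 = 0.8000·0.692/(1 + (0.8000 − 1)·0.692) = 0.6425
Then solve for n' with r_old = 0.6425, r_target = 0.76: n' = 0.76(1 − 0.6425)/[0.6425(1 − 0.76)] = 1.7620
Total items = 1.7620 × 16 = 28.19, rounded up to 29.

29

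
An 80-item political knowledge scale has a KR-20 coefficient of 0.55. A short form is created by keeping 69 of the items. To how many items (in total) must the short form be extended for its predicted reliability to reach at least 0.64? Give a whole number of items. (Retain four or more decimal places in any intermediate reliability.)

117

First, r for the 69-item form: n = 69/80 = 0.8625, so r_69 = 0.8625·0.55/(1 + (0.8625 − 1)·0.55) = 0.5132
Length factor from the short form to reach 0.64: n' = 0.64(1 − 0.5132) / [0.5132(1 − 0.64)] ≈ 1.6863
Items = 1.6863 × 69 ≈ 116.35 → 117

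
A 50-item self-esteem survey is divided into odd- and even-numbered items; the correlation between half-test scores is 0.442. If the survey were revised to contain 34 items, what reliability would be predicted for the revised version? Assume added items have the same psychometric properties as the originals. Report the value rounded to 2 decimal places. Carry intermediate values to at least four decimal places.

0.52

Full-test reliability from the split-half r: r_full = 2(0.442)/(1 + 0.442) = 0.6130
Length factor from 50 to 34 items: n = 34/50 = 0.6800
r_new = n·r_full / (1 + (n − 1)·r_full) = 0.4168 / 0.8038 ≈ 0.5185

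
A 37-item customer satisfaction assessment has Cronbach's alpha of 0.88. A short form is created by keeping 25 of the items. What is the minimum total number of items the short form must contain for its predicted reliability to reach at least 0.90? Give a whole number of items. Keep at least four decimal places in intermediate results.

46

Short-form reliability: n = 25/37 = 0.6757; r_25 = n·r/(1+(n−1)r) ≈ 0.8321
Length factor from the short form to reach 0.90: n' = 0.90(1 − 0.8321) / [0.8321(1 − 0.90)] ≈ 1.8160
Total items = 1.8160 × 25 = 45.40, rounded up to 46.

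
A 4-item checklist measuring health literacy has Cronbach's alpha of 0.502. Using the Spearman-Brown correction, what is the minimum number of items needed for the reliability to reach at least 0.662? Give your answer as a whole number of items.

Spearman-Brown solved for the length factor n:
n = r_target (1 − r_old) / [ r_old (1 − r_target) ]
n = 0.662(1 − 0.502) / [0.502(1 − 0.662)]
  = 0.329676 / 0.169676 = 1.9430
1.9430 × 4 = 7.77 → 8 items

8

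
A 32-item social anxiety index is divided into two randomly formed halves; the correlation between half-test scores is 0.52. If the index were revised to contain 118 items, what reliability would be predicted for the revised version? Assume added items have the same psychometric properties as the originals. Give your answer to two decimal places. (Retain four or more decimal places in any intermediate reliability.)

0.89

Spearman-Brown correction (n = 2): r_full = 2·0.52/(1 + 0.52) = 0.6842
Length factor from 32 to 118 items: n = 118/32 = 3.6875
r_new = n·r_full / (1 + (n − 1)·r_full) = 2.5230 / 2.8388 ≈ 0.8888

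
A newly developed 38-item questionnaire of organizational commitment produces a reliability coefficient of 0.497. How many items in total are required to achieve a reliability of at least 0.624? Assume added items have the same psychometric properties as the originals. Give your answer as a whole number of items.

64

Spearman-Brown solved for the length factor n:
n = r*(1 − r) / [ r (1 − r*) ]
n = 0.624 × (1 − 0.497) / [ 0.497 × (1 − 0.624) ]
  = 0.313872 / 0.186872 = 1.6796
So the test needs 1.6796 × 38 ≈ 63.82 items; rounding up, 64.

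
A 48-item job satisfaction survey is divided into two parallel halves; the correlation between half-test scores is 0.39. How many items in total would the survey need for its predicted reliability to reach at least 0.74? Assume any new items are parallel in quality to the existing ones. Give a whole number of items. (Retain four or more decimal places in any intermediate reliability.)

107

r_full = 2(0.39)/(1 + 0.39) = 0.5612
n = r_tgt(1 − r_full) / [r_full(1 − r_tgt)] = 0.74 × 0.4388 / (0.5612 × 0.26) ≈ 2.2254
Items = 2.2254 × 48 ≈ 106.82 → 107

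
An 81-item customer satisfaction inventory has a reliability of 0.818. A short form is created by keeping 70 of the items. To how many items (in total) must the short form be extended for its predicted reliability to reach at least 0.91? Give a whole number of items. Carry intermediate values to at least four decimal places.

Short-form reliability: n = 70/81 = 0.8642; r_70 = n·r/(1+(n−1)r) ≈ 0.7953
Then solve for n' with r_old = 0.7953, r_target = 0.91: n' = 0.91(1 − 0.7953)/[0.7953(1 − 0.91)] = 2.6025
Total items = 2.6025 × 70 = 182.18, rounded up to 183.

183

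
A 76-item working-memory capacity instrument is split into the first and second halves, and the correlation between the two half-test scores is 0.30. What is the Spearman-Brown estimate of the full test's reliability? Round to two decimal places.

r_full = 2r_hh / (1 + r_hh) = 2 × 0.30 / (1 + 0.30)
       = 0.6000 / 1.3000 = 0.4615

0.46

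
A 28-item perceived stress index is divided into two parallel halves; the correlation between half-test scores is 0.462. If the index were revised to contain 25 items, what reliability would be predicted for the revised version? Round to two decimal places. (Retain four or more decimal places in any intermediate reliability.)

Spearman-Brown correction (n = 2): r_full = 2·0.462/(1 + 0.462) = 0.6320
Then adjust to 25 items: n = 25/28 = 0.8929
r_new = n·r_full / (1 + (n − 1)·r_full) = 0.5643 / 0.9323 ≈ 0.6053

0.61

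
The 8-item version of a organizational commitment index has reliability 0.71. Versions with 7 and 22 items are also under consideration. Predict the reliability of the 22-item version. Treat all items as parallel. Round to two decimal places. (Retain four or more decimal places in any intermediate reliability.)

Only the ratio of lengths matters: n = 22/8 = 2.7500
r_{22} = n·r / (1 + (n − 1)·r) = 1.9525 / 2.2425 ≈ 0.8707

0.87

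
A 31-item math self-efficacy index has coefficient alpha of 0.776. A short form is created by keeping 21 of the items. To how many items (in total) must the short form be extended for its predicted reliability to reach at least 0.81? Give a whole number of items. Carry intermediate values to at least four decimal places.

Short-form reliability: n = 21/31 = 0.6774; r_21 = n·r/(1+(n−1)r) ≈ 0.7012
Length factor from the short form to reach 0.81: n' = 0.81(1 − 0.7012) / [0.7012(1 − 0.81)] ≈ 1.8166
Items = 1.8166 × 21 ≈ 38.15 → 39

39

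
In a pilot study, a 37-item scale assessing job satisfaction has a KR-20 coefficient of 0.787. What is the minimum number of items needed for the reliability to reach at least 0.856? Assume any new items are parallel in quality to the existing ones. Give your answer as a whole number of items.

60

Invert Spearman-Brown to solve for n:
n = r*(1 − r) / [ r (1 − r*) ]
n = 0.856 × (1 − 0.787) / [ 0.787 × (1 − 0.856) ]
n = 0.182328 / 0.113328 ≈ 1.6089
Items needed = n × 37 = 1.6089 × 37 ≈ 59.53 → round up to 60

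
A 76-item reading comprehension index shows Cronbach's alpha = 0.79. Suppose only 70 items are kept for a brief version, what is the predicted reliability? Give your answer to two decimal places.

0.78

Length ratio n = 70/76 = 0.9211
r_new = (0.9211 × 0.79) / (1 + (0.9211 − 1) × 0.79)
     = 0.7277 / 0.9377 = 0.7760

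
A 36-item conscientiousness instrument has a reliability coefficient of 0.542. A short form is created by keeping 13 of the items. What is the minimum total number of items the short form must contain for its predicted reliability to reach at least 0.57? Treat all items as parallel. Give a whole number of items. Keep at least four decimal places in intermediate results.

Short-form reliability: n = 13/36 = 0.3611; r_13 = n·r/(1+(n−1)r) ≈ 0.2994
Then solve for n' with r_old = 0.2994, r_target = 0.57: n' = 0.57(1 − 0.2994)/[0.2994(1 − 0.57)] = 3.1019
Total items = 3.1019 × 13 = 40.32, rounded up to 41.

41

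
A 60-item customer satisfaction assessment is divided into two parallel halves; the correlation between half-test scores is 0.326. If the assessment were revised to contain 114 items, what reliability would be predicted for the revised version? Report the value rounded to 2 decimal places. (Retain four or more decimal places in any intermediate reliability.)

0.65

First correct the split-half correlation to full-test reliability: r_full = 2 × 0.326 / (1 + 0.326) ≈ 0.4917
Length factor from 60 to 114 items: n = 114/60 = 1.9000
r_new = n·r_full / (1 + (n − 1)·r_full) = 0.9342 / 1.4425 ≈ 0.6476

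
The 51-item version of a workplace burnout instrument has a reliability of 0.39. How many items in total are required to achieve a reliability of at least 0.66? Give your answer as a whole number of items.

n = 0.66 × (1 − 0.39) / [ 0.39 × (1 − 0.66) ]
n = 0.4026 / 0.1326 ≈ 3.0362
So the test needs 3.0362 × 51 ≈ 154.85 items; rounding up, 155.

155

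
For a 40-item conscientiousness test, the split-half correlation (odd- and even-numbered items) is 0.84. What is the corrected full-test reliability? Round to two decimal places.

Each half is half the length of the full test, so the full test is n = 2 times a half.
r_full = 2(0.84) / (1 + 0.84)
       = 1.6800 / 1.8400 = 0.9130

0.91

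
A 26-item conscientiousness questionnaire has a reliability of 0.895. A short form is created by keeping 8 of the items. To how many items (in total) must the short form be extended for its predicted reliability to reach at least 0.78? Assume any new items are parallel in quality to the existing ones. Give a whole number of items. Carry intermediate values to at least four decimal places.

11

First, r for the 8-item form: n = 8/26 = 0.3077, so r_8 = 0.3077·0.895/(1 + (0.3077 − 1)·0.895) = 0.7240
Length factor from the short form to reach 0.78: n' = 0.78(1 − 0.7240) / [0.7240(1 − 0.78)] ≈ 1.3516
Total items = 1.3516 × 8 = 10.81, rounded up to 11.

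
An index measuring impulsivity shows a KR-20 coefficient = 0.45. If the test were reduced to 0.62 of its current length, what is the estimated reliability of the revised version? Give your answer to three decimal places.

r_new = (0.62 × 0.45) / (1 + (0.62 − 1) × 0.45)
r_new = 0.2790 / 0.8290 ≈ 0.3366

0.337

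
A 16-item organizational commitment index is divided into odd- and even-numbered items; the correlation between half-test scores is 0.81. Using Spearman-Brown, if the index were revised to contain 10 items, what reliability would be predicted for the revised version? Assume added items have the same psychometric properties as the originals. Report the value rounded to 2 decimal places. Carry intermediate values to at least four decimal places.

Spearman-Brown correction (n = 2): r_full = 2·0.81/(1 + 0.81) = 0.8950
Length factor from 16 to 10 items: n = 10/16 = 0.6250
r_new = n·r_full / (1 + (n − 1)·r_full) = 0.5594 / 0.6644 ≈ 0.8420

0.84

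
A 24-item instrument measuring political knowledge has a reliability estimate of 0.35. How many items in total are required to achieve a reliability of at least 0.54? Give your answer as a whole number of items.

n = [0.54 × 0.65] / [0.35 × 0.46]
  = 0.3510 / 0.1610 = 2.1801
So the test needs 2.1801 × 24 ≈ 52.32 items; rounding up, 53.

53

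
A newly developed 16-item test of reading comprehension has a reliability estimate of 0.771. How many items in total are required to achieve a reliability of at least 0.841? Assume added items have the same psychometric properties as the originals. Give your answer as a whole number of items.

Spearman-Brown solved for the length factor n:
n = r_target (1 − r_old) / [ r_old (1 − r_target) ]
n = [0.841 × 0.229] / [0.771 × 0.159]
n = 0.192589 / 0.122589 ≈ 1.5710
So the test needs 1.5710 × 16 ≈ 25.14 items; rounding up, 26.

26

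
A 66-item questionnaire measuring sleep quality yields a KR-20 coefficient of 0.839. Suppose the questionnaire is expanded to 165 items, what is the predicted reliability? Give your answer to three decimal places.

0.929

n = 165/66 = 2.5
Apply the Spearman-Brown prophecy formula, r' = nr / [1 + (n − 1)r]:
r_new = (2.5 × 0.839) / (1 + (2.5 − 1) × 0.839)
r_new = 2.0975 / 2.2585 ≈ 0.9287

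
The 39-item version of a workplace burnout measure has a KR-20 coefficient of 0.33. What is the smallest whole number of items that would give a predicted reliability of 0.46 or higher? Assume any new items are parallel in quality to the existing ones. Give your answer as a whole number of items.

68

Invert Spearman-Brown to solve for n:
n = r*(1 − r) / [ r (1 − r*) ]
n = 0.46(1 − 0.33) / [0.33(1 − 0.46)]
n = 0.3082 / 0.1782 ≈ 1.7295
So the test needs 1.7295 × 39 ≈ 67.45 items; rounding up, 68.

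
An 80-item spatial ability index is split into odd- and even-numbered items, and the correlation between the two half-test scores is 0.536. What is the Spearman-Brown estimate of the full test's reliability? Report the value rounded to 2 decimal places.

0.70

The full test is twice the length of either half (n = 2).
r_full = 2r_hh / (1 + r_hh) = 2 × 0.536 / (1 + 0.536)
r_full = 1.0720 / 1.5360 ≈ 0.6979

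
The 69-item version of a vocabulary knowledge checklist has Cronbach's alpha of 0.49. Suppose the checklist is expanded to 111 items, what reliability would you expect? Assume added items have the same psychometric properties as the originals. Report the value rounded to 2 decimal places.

n = 111/69 = 1.6087
Spearman-Brown: r_new = n·r / (1 + (n − 1)·r)
r_new = (1.6087 × 0.49) / (1 + (1.6087 − 1) × 0.49)
r_new = 0.7883 / 1.2983 ≈ 0.6072

0.61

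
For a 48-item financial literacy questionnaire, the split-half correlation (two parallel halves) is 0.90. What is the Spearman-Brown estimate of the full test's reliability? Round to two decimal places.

Apply the Spearman-Brown correction with n = 2:
r_full = 2r_hh / (1 + r_hh) = 2 × 0.90 / (1 + 0.90)
       = 1.8000 / 1.9000 = 0.9474

0.95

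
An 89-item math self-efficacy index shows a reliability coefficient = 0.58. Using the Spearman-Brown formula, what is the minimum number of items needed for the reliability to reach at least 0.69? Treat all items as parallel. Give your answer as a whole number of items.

144

Spearman-Brown solved for the length factor n:
n = r_target (1 − r_old) / [ r_old (1 − r_target) ]
n = [0.69 × 0.42] / [0.58 × 0.31]
n = 0.2898 / 0.1798 ≈ 1.6118
Items needed = n × 89 = 1.6118 × 89 ≈ 143.45 → round up to 144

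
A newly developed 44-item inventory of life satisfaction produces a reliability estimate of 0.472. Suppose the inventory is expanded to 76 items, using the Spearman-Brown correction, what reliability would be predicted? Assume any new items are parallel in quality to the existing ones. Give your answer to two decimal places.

The new length is 76/44 = 1.7273 times the old.
By Spearman-Brown, r_new = n r / (1 + (n − 1) r).
r_new = (1.7273 × 0.472) / (1 + (1.7273 − 1) × 0.472)
r_new = 0.8153 / 1.3433 ≈ 0.6069

0.61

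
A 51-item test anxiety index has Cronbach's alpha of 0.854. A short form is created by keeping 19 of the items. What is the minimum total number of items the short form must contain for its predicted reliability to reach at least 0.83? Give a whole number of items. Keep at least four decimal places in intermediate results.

Short-form reliability: n = 19/51 = 0.3725; r_19 = n·r/(1+(n−1)r) ≈ 0.6854
Then solve for n' with r_old = 0.6854, r_target = 0.83: n' = 0.83(1 − 0.6854)/[0.6854(1 − 0.83)] = 2.2410
Total items = 2.2410 × 19 = 42.58, rounded up to 43.

43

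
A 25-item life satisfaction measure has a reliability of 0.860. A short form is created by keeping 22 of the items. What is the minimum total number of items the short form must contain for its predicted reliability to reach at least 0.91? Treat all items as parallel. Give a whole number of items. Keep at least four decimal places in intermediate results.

First, r for the 22-item form: n = 22/25 = 0.8800, so r_22 = 0.8800·0.860/(1 + (0.8800 − 1)·0.860) = 0.8439
Then solve for n' with r_old = 0.8439, r_target = 0.91: n' = 0.91(1 − 0.8439)/[0.8439(1 − 0.91)] = 1.8703
Items = 1.8703 × 22 ≈ 41.15 → 42

42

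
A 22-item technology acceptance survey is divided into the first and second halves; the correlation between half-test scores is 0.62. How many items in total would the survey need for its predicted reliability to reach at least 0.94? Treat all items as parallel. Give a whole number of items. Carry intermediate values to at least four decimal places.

106

Corrected full-test reliability: r_full = 2 × 0.62 / (1 + 0.62) ≈ 0.7654
Solve Spearman-Brown for n: n = 0.94(1 − 0.7654) / [0.7654(1 − 0.94)] = 4.8019
Required items = 4.8019 × 22 = 105.64, so 106 items.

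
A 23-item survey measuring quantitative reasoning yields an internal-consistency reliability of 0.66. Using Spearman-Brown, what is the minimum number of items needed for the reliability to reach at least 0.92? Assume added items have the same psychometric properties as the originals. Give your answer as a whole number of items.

Spearman-Brown solved for the length factor n:
n = r*(1 − r) / [ r (1 − r*) ]
n = [0.92 × 0.34] / [0.66 × 0.08]
  = 0.3128 / 0.0528 = 5.9242
Items needed = n × 23 = 5.9242 × 23 ≈ 136.26 → round up to 137

137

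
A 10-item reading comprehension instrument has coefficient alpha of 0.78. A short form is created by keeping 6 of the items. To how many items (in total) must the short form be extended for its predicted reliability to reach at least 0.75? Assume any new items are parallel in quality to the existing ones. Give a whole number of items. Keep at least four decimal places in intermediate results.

9

First, r for the 6-item form: n = 6/10 = 0.6000, so r_6 = 0.6000·0.78/(1 + (0.6000 − 1)·0.78) = 0.6802
Then solve for n' with r_old = 0.6802, r_target = 0.75: n' = 0.75(1 − 0.6802)/[0.6802(1 − 0.75)] = 1.4105
Total items = 1.4105 × 6 = 8.46, rounded up to 9.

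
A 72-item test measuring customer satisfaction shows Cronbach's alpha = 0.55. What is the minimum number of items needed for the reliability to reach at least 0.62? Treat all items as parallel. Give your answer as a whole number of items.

n = 0.62 × (1 − 0.55) / [ 0.55 × (1 − 0.62) ]
  = 0.2790 / 0.2090 = 1.3349
Items needed = n × 72 = 1.3349 × 72 ≈ 96.11 → round up to 97

97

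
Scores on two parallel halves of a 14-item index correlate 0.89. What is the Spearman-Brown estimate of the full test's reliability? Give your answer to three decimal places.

0.942

Each half is half the length of the full test, so the full test is n = 2 times a half.
r_full = 2(0.89) / (1 + 0.89)
r_full = 1.7800 / 1.8900 ≈ 0.9418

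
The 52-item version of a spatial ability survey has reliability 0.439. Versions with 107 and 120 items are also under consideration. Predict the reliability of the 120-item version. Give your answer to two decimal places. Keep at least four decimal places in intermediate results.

0.64

Only the ratio of lengths matters: n = 120/52 = 2.3077
r_{120} = n·r / (1 + (n − 1)·r) = 1.0131 / 1.5741 ≈ 0.6436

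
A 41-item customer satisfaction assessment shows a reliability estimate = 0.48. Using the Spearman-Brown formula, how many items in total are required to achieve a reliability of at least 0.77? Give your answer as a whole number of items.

Rearranging the Spearman-Brown formula for n,
n = r_target (1 − r_old) / [ r_old (1 − r_target) ]
n = 0.77(1 − 0.48) / [0.48(1 − 0.77)]
n = 0.4004 / 0.1104 ≈ 3.6268
So the test needs 3.6268 × 41 ≈ 148.70 items; rounding up, 149.

149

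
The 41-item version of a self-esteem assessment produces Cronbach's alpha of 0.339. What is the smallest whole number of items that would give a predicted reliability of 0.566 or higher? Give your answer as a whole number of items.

105

n = [0.566 × 0.661] / [0.339 × 0.434]
n = 0.374126 / 0.147126 ≈ 2.5429
So the test needs 2.5429 × 41 ≈ 104.26 items; rounding up, 105.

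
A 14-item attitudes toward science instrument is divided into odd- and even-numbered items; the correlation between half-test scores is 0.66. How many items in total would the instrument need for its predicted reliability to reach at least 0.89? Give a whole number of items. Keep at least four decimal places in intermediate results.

r_full = 2(0.66)/(1 + 0.66) = 0.7952
n = r_tgt(1 − r_full) / [r_full(1 − r_tgt)] = 0.89 × 0.2048 / (0.7952 × 0.11) ≈ 2.0838
Items = 2.0838 × 14 ≈ 29.17 → 30

30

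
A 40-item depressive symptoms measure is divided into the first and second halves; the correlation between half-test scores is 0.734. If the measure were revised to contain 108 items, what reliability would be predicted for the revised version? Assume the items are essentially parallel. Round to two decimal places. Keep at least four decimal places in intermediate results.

0.94

Full-test reliability from the split-half r: r_full = 2(0.734)/(1 + 0.734) = 0.8466
Then adjust to 108 items: n = 108/40 = 2.7000
r_new = n·r_full / (1 + (n − 1)·r_full) = 2.2858 / 2.4392 ≈ 0.9371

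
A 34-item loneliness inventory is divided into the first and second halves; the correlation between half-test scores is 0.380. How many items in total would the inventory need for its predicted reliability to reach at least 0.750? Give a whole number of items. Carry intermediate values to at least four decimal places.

84

r_full = 2(0.380)/(1 + 0.380) = 0.5507
Solve Spearman-Brown for n: n = 0.750(1 − 0.5507) / [0.5507(1 − 0.750)] = 2.4476
Required items = 2.4476 × 34 = 83.22, so 84 items.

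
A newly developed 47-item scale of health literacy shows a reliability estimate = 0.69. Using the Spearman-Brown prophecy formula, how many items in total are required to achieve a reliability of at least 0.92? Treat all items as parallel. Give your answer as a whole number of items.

Invert Spearman-Brown to solve for n:
n = r*(1 − r) / [ r (1 − r*) ]
n = 0.92(1 − 0.69) / [0.69(1 − 0.92)]
n = 0.2852 / 0.0552 ≈ 5.1667
So the test needs 5.1667 × 47 ≈ 242.83 items; rounding up, 243.

243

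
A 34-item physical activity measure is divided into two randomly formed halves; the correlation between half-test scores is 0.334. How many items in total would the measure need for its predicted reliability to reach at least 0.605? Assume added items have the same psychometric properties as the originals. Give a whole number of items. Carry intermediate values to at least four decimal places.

52

r_full = 2(0.334)/(1 + 0.334) = 0.5007
n = r_tgt(1 − r_full) / [r_full(1 − r_tgt)] = 0.605 × 0.4993 / (0.5007 × 0.395) ≈ 1.5274
Required items = 1.5274 × 34 = 51.93, so 52 items.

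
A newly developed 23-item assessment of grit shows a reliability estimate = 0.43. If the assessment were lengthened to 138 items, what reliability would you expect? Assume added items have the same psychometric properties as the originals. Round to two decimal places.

n = 138/23 = 6
Spearman-Brown: r_new = n·r / (1 + (n − 1)·r)
r_new = 6·0.43 / [1 + (6 − 1)·0.43]
r_new = 2.5800 / 3.1500 ≈ 0.8190

0.82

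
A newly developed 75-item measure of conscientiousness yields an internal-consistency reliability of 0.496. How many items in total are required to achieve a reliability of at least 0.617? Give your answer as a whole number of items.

123

Spearman-Brown solved for the length factor n:
n = r*(1 − r) / [ r (1 − r*) ]
n = [0.617 × 0.504] / [0.496 × 0.383]
n = 0.310968 / 0.189968 ≈ 1.6369
1.6369 × 75 = 122.77 → 123 items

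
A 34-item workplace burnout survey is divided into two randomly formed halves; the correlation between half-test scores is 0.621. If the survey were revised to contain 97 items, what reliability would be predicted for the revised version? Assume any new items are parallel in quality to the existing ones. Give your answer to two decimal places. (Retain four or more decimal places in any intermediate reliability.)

0.90

Spearman-Brown correction (n = 2): r_full = 2·0.621/(1 + 0.621) = 0.7662
Then adjust to 97 items: n = 97/34 = 2.8529
r_new = n·r_full / (1 + (n − 1)·r_full) = 2.1859 / 2.4197 ≈ 0.9034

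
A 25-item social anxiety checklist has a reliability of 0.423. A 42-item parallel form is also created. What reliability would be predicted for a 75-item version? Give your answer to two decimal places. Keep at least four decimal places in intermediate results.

Only the ratio of lengths matters: n = 75/25 = 3.0000
r_{75} = n·r / (1 + (n − 1)·r) = 1.2690 / 1.8460 ≈ 0.6874

0.69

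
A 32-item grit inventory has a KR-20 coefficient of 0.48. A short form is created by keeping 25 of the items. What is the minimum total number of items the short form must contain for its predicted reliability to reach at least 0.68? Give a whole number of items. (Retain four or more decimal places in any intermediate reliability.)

Short-form reliability: n = 25/32 = 0.7812; r_25 = n·r/(1+(n−1)r) ≈ 0.4190
Then solve for n' with r_old = 0.4190, r_target = 0.68: n' = 0.68(1 − 0.4190)/[0.4190(1 − 0.68)] = 2.9466
Items = 2.9466 × 25 ≈ 73.67 → 74

74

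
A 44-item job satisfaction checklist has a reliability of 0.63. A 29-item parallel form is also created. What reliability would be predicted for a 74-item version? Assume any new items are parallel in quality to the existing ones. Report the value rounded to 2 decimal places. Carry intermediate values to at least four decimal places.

0.74

Only the ratio of lengths matters: n = 74/44 = 1.6818
r_{74} = n·r / (1 + (n − 1)·r) = 1.0595 / 1.4295 ≈ 0.7412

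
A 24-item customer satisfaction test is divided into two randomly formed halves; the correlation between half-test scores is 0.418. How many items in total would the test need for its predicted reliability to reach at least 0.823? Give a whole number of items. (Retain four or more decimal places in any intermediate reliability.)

r_full = 2(0.418)/(1 + 0.418) = 0.5896
n = r_tgt(1 − r_full) / [r_full(1 − r_tgt)] = 0.823 × 0.4104 / (0.5896 × 0.177) ≈ 3.2365
Items = 3.2365 × 24 ≈ 77.68 → 78

78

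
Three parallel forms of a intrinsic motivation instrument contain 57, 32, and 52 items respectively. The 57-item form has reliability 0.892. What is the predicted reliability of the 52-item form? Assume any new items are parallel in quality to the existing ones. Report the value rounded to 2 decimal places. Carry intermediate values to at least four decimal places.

0.88

Only the ratio of lengths matters: n = 52/57 = 0.9123
r_{52} = n·r / (1 + (n − 1)·r) = 0.8138 / 0.9218 ≈ 0.8828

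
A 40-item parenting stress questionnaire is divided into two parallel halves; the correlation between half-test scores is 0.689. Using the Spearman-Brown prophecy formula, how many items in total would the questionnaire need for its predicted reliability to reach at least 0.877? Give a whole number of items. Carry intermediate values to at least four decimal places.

65

r_full = 2(0.689)/(1 + 0.689) = 0.8159
Solve Spearman-Brown for n: n = 0.877(1 − 0.8159) / [0.8159(1 − 0.877)] = 1.6088
Required items = 1.6088 × 40 = 64.35, so 65 items.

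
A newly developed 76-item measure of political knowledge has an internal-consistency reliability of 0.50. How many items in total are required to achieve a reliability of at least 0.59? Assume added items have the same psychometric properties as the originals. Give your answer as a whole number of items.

110

Spearman-Brown solved for the length factor n:
n = r_target (1 − r_old) / [ r_old (1 − r_target) ]
n = 0.59 × (1 − 0.50) / [ 0.50 × (1 − 0.59) ]
n = 0.2950 / 0.2050 ≈ 1.4390
So the test needs 1.4390 × 76 ≈ 109.36 items; rounding up, 110.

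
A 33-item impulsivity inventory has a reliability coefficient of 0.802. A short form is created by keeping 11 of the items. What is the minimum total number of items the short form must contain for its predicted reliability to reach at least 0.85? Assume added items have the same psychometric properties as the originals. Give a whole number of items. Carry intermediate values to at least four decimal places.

47

Short-form reliability: n = 11/33 = 0.3333; r_11 = n·r/(1+(n−1)r) ≈ 0.5745
Length factor from the short form to reach 0.85: n' = 0.85(1 − 0.5745) / [0.5745(1 − 0.85)] ≈ 4.1970
Total items = 4.1970 × 11 = 46.17, rounded up to 47.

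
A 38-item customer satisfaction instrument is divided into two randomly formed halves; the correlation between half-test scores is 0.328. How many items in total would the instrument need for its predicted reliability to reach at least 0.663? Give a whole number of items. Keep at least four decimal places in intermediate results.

r_full = 2(0.328)/(1 + 0.328) = 0.4940
n = r_tgt(1 − r_full) / [r_full(1 − r_tgt)] = 0.663 × 0.5060 / (0.4940 × 0.337) ≈ 2.0151
Required items = 2.0151 × 38 = 76.57, so 77 items.

77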